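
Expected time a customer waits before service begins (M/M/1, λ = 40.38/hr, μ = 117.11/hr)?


ρ = 40.38/117.11 = 0.3448
Wq = ρ/(μ−λ) = 0.3448/(117.11 − 40.38) = 0.3448/76.73 = 0.004494 hr

Final: 0.004494 hr


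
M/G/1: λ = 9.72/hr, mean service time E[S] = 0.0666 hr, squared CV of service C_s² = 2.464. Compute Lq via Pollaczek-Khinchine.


ρ = λ·E[S] = 9.72·0.0666 = 0.6474
Lq = ρ²(1+C_s²)/(2(1−ρ)) = 0.4191·(1+2.464)/(2·0.3526)
= 0.4191·3.4640/0.7053 = 2.05820

Final: 2.05820


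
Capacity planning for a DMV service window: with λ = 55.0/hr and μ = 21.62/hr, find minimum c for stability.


Stability requires cμ > λ ⇔ c > λ/μ.
λ/μ = 55.0/21.62 = 2.5439
Minimum integer c = ⌊2.5439⌋ + 1 = 3
Check: 3·21.62 = 64.86 > 55.0, while 2·21.62 = 43.24 ≤ 55.0

Final: 3 servers


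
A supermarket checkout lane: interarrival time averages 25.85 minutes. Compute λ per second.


λ = 1/(interarrival time) in consistent units.
1 second = 0.0166667 min, so λ = 0.0166667/25.85 = 0.0006447 per second

Final: 0.0006447 /sec


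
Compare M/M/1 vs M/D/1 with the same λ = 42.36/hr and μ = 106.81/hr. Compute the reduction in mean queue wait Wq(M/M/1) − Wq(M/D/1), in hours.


ρ = 42.36/106.81 = 0.3966
Wq(M/M/1) = ρ/(μ−λ) = 0.3966/64.45 = 0.006153 hr
Wq(M/D/1) = ρ/(2(μ−λ)) = 0.003077 hr
Savings = 0.006153 − 0.003077 = 0.003077 hr

Final: 0.003077 hr


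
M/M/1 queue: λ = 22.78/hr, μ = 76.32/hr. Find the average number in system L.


ρ = λ/μ = 22.78/76.32 = 0.2985
L = ρ/(1−ρ) = 0.2985/(1 − 0.2985) = 0.2985/0.7015 = 0.4255

Final: 0.4255


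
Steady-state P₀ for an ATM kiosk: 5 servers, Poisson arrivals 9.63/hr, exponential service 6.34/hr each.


a = λ/μ = 9.63/6.34 = 1.5189; ρ = a/c = 0.3038
Σ_{k=0}^{4} a^k/k! (terms k=0..4) = 1.00000 + 1.51893 + 1.15357 + 0.58406 + 0.22179 = 4.47835
Tail: a^5/(5!(1−ρ)) = 8.08510/(120·0.6962) = 0.09677
P₀ = 1/(4.47835 + 0.09677) = 1/4.57512 = 0.218573

Final: 0.218573


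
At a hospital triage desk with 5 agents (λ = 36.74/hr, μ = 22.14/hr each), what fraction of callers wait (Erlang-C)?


a = λ/μ = 1.6594; ρ = a/5 = 0.3319
P₀ = 0.189723 (from M/M/c formula)
C(c,a) = [a^c/(c!(1−ρ))]·P₀ = [12.58368/(120·0.6681)]·0.189723
= 0.15696·0.189723 = 0.029778

Final: 0.029778


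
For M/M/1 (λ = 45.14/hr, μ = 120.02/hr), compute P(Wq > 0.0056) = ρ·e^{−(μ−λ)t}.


ρ = 45.14/120.02 = 0.3761
P(Wq > t) = ρ·e^{−(μ−λ)t} = 0.3761·e^{−0.4193}
= 0.3761·0.657489 = 0.247284

Final: 0.247284


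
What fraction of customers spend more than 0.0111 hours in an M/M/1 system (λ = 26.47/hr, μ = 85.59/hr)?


W ~ Exponential(μ−λ) for M/M/1.
μ − λ = 85.59 − 26.47 = 59.1200
P(W > t) = e^{−(μ−λ)t} = e^{−0.6562} = 0.518803

Final: 0.518803


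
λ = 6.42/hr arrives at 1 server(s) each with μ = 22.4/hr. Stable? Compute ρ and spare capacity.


Total capacity cμ = 1·22.4 = 22.40/hr
ρ = λ/(cμ) = 6.42/22.40 = 0.2866
Stable ⇔ ρ < 1: YES
Spare capacity = cμ − λ = 22.40 − 6.42 = 15.98/hr

Final: ρ = 0.2866; stable; margin = 15.98/hr


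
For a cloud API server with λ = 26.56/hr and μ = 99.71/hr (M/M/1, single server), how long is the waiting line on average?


ρ = 26.56/99.71 = 0.2664
Lq = ρ²/(1−ρ) = 0.07095/0.7336 = 0.09672

Final: 0.09672


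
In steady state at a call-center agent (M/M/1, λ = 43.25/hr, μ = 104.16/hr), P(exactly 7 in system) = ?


ρ = 43.25/104.16 = 0.4152
P_n = (1−ρ)·ρ^n = (1 − 0.4152)·0.4152^7 = 0.5848·0.002128 = 0.001244

Final: 0.001244


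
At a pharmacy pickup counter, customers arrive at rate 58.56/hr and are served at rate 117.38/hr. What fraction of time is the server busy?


ρ = λ/μ = 58.56/117.38 = 0.4989

Final: 0.4989


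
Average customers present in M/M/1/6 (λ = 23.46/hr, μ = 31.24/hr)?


ρ = 23.46/31.24 = 0.7510
L = ρ[1 − (K+1)ρ^K + Kρ^(K+1)] / [(1−ρ)(1−ρ^(K+1))]
Numerator: 0.7510·(1 − 7·0.179350 + 6·0.134685) = 0.415024
Denominator: (0.2490)·(0.865315) = 0.215498
L = 0.415024/0.215498 = 1.9259

Final: 1.9259


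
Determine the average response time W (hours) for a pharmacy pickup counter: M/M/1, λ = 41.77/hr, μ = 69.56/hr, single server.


W = 1/(μ−λ) = 1/(69.56 − 41.77) = 1/27.79 = 0.03598 hr

Final: 0.03598 hr


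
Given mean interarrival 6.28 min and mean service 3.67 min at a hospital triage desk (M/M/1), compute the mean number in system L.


λ = 60/6.28 = 9.5541 /hr
μ = 60/3.67 = 16.3488 /hr
ρ = λ/μ = 9.5541/16.3488 = 0.5844
L = ρ/(1−ρ) = 0.5844/0.4156 = 1.4061

Final: 1.4061


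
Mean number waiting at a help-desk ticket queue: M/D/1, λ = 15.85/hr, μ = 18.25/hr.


ρ = 15.85/18.25 = 0.8685
M/D/1: Lq = ρ²/(2(1−ρ)) = 0.7543/(2·0.1315) = 2.86784

Final: 2.86784


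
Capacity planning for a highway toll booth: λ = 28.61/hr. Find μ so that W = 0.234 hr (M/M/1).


W = 1/(μ−λ) ⇒ μ − λ = 1/W = 1/0.234 = 4.2735
μ = λ + 1/W = 28.61 + 4.2735 = 32.8835 per hr

Final: 32.8835 /hr


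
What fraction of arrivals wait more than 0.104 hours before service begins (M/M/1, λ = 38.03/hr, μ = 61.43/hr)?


ρ = 38.03/61.43 = 0.6191
P(Wq > t) = ρ·e^{−(μ−λ)t} = 0.6191·e^{−2.4336}
= 0.6191·0.087720 = 0.054306

Final: 0.054306


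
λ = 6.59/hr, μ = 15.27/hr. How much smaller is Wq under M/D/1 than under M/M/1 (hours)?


ρ = 6.59/15.27 = 0.4316
Wq(M/M/1) = ρ/(μ−λ) = 0.4316/8.68 = 0.04972 hr
Wq(M/D/1) = ρ/(2(μ−λ)) = 0.02486 hr
Savings = 0.04972 − 0.02486 = 0.02486 hr

Final: 0.02486 hr


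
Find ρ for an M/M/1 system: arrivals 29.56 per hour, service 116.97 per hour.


ρ = λ/μ = 29.56/116.97 = 0.2527

Final: 0.2527


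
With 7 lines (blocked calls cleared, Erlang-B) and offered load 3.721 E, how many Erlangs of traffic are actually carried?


B(7,3.721) = 0.049227 (Erlang-B)
Carried load = a(1 − B) = 3.721·(1 − 0.049227) = 3.721·0.950773 = 3.5378 E

Final: 3.5378 Erlangs


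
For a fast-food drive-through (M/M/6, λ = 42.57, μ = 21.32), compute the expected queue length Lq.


a = λ/μ = 1.9967; ρ = a/6 = 0.3328
P₀ = 0.135582
Lq = P₀·a^c·ρ / (c!·(1−ρ)²) = 0.135582·63.37219·0.3328/(720·0.44517)
= 0.008921

Final: 0.008921


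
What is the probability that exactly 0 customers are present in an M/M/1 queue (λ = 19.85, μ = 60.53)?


ρ = 19.85/60.53 = 0.3279
P_n = (1−ρ)·ρ^n = (1 − 0.3279)·0.3279^0 = 0.6721·1.000000 = 0.672063

Final: 0.672063


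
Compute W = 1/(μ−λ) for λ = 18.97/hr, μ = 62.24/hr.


W = 1/(μ−λ) = 1/(62.24 − 18.97) = 1/43.27 = 0.02311 hr

Final: 0.02311 hr


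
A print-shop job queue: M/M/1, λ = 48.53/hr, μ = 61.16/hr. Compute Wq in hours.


ρ = 48.53/61.16 = 0.7935
Wq = ρ/(μ−λ) = 0.7935/(61.16 − 48.53) = 0.7935/12.63 = 0.06283 hr

Final: 0.06283 hr


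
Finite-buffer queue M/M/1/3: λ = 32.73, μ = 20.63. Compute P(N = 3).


ρ = λ/μ = 32.73/20.63 = 1.5865
P_K = (1−ρ)ρ^K/(1−ρ^(K+1)) = (-0.5865·3.993377)/(1 − 6.335591)
= -2.342213/-5.335591 = 0.438979

Final: 0.438979


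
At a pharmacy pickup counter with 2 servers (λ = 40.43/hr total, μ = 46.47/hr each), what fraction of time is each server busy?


ρ = λ/(cμ) = 40.43/(2·46.47) = 40.43/92.94 = 0.4350

Final: 0.4350


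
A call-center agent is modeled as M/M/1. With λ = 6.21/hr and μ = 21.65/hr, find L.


ρ = λ/μ = 6.21/21.65 = 0.2868
L = ρ/(1−ρ) = 0.2868/(1 − 0.2868) = 0.2868/0.7132 = 0.4022

Final: 0.4022


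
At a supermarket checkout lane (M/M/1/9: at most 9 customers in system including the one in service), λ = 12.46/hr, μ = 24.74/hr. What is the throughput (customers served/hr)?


ρ = 0.5036; P_K = (1−ρ)ρ^9/(1−ρ^10) = 0.001036
λ_eff = λ(1 − P_K) = 12.46·(1 − 0.001036) = 12.46·0.998964 = 12.4471 /hr

Final: 12.4471 /hr


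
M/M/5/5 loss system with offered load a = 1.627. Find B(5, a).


B(c,a) = (a^c/c!) / Σ_{k=0}^{c} a^k/k!
a^5/5! = 0.095007
Σ terms (k=0..5): 1.00000 + 1.62700 + 1.32356 + 0.71781 + 0.29197 + 0.09501 = 5.055355
B = 0.095007/5.055355 = 0.018793

Final: 0.018793


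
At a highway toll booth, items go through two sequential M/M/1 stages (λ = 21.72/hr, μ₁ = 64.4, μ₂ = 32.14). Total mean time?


Each node sees arrival rate λ = 21.72/hr (tandem ⇒ throughput preserved).
W₁ = 1/(μ₁−λ) = 1/(64.4−21.72) = 0.02343 hr
W₂ = 1/(μ₂−λ) = 1/(32.14−21.72) = 0.09597 hr
W_total = W₁ + W₂ = 0.02343 + 0.09597 = 0.11940 hr

Final: 0.11940 hr


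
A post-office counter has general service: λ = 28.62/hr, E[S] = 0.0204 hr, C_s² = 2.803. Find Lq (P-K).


ρ = λ·E[S] = 28.62·0.0204 = 0.5838
Lq = ρ²(1+C_s²)/(2(1−ρ)) = 0.3409·(1+2.803)/(2·0.4162)
= 0.3409·3.8030/0.8323 = 1.55756

Final: 1.55756


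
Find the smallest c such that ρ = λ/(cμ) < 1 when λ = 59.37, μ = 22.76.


Stability requires cμ > λ ⇔ c > λ/μ.
λ/μ = 59.37/22.76 = 2.6085
Minimum integer c = ⌊2.6085⌋ + 1 = 3
Check: 3·22.76 = 68.28 > 59.37, while 2·22.76 = 45.52 ≤ 59.37

Final: 3 servers


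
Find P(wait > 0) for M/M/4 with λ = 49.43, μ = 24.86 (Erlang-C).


a = λ/μ = 1.9883; ρ = a/4 = 0.4971
P₀ = 0.132098 (from M/M/c formula)
C(c,a) = [a^c/(c!(1−ρ))]·P₀ = [15.62996/(24·0.5029)]·0.132098
= 1.29494·0.132098 = 0.171059

Final: 0.171059


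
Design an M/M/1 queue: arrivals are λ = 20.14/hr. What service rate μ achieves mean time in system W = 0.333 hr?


W = 1/(μ−λ) ⇒ μ − λ = 1/W = 1/0.333 = 3.0030
μ = λ + 1/W = 20.14 + 3.0030 = 23.1430 per hr

Final: 23.1430 /hr


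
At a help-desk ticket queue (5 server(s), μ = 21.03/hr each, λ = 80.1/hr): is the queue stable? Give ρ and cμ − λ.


Total capacity cμ = 5·21.03 = 105.15/hr
ρ = λ/(cμ) = 80.1/105.15 = 0.7618
Stable ⇔ ρ < 1: YES
Spare capacity = cμ − λ = 105.15 − 80.1 = 25.05/hr

Final: ρ = 0.7618; stable; margin = 25.05/hr


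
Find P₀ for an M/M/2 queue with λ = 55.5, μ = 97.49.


a = λ/μ = 55.5/97.49 = 0.5693; ρ = a/c = 0.2846
Σ_{k=0}^{1} a^k/k! (terms k=0..1) = 1.00000 + 0.56929 = 1.56929
Tail: a^2/(2!(1−ρ)) = 0.32409/(2·0.7154) = 0.22652
P₀ = 1/(1.56929 + 0.22652) = 1/1.79581 = 0.556851

Final: 0.556851


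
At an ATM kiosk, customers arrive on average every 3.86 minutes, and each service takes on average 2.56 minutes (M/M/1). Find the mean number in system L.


λ = 60/3.86 = 15.5440 /hr
μ = 60/2.56 = 23.4375 /hr
ρ = λ/μ = 15.5440/23.4375 = 0.6632
L = ρ/(1−ρ) = 0.6632/0.3368 = 1.9692

Final: 1.9692


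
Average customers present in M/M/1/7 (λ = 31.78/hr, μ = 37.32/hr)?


ρ = 31.78/37.32 = 0.8516
L = ρ[1 − (K+1)ρ^K + Kρ^(K+1)] / [(1−ρ)(1−ρ^(K+1))]
Numerator: 0.8516·(1 − 8·0.324703 + 7·0.276502) = 0.287733
Denominator: (0.1484)·(0.723498) = 0.107400
L = 0.287733/0.107400 = 2.6791

Final: 2.6791


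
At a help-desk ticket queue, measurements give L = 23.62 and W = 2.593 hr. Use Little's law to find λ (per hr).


λ = L/W = 23.62/2.593 = 9.1091 /hr

Final: 9.1091 /hr


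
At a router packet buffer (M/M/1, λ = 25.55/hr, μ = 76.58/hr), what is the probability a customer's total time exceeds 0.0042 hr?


W ~ Exponential(μ−λ) for M/M/1.
μ − λ = 76.58 − 25.55 = 51.0300
P(W > t) = e^{−(μ−λ)t} = e^{−0.2143} = 0.807085

Final: 0.807085


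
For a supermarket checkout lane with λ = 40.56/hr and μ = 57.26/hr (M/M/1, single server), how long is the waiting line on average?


ρ = 40.56/57.26 = 0.7083
Lq = ρ²/(1−ρ) = 0.5018/0.2917 = 1.7204

Final: 1.7204


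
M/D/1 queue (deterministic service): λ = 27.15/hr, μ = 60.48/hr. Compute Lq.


ρ = 27.15/60.48 = 0.4489
M/D/1: Lq = ρ²/(2(1−ρ)) = 0.2015/(2·0.5511) = 0.18284

Final: 0.18284


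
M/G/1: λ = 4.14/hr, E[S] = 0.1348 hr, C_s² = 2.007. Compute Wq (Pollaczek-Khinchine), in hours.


ρ = λ·E[S] = 4.14·0.1348 = 0.5581
E[S²] = E[S]²(1+C_s²) = 0.1348²·(1+2.007) = 0.054640
Wq = λ·E[S²]/(2(1−ρ)) = 4.14·0.054640/(2·0.4419) = 0.25594 hr

Final: 0.25594 hr


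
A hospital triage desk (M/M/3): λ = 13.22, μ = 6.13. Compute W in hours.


a = 2.1566; ρ = 0.7189; P₀ = 0.087501
Lq = P₀·a^c·ρ/(c!(1−ρ)²) = 1.33047
Wq = Lq/λ = 1.33047/13.22 = 0.10064 hr
W = Wq + 1/μ = 0.10064 + 0.16313 = 0.26377 hr

Final: 0.26377 hr


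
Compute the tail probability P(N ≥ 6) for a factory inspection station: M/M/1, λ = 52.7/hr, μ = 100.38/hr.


ρ = 52.7/100.38 = 0.5250
P(N ≥ n) = ρ^n = 0.5250^6 = 0.020940

Final: 0.020940


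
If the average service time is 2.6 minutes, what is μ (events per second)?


μ = 1/(service time) in consistent units.
1 second = 0.0166667 min, so μ = 0.0166667/2.6 = 0.006410 per second

Final: 0.006410 /sec


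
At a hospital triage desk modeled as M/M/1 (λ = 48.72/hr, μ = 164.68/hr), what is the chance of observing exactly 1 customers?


ρ = 48.72/164.68 = 0.2958
P_n = (1−ρ)·ρ^n = (1 − 0.2958)·0.2958^1 = 0.7042·0.295846 = 0.208321

Final: 0.208321


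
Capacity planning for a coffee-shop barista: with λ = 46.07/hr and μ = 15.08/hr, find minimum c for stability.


Stability requires cμ > λ ⇔ c > λ/μ.
λ/μ = 46.07/15.08 = 3.0550
Minimum integer c = ⌊3.0550⌋ + 1 = 4
Check: 4·15.08 = 60.32 > 46.07, while 3·15.08 = 45.24 ≤ 46.07

Final: 4 servers


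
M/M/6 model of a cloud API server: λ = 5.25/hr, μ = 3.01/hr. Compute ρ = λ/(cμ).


ρ = λ/(cμ) = 5.25/(6·3.01) = 5.25/18.06 = 0.2907

Final: 0.2907


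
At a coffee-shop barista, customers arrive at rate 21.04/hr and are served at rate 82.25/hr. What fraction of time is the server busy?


ρ = λ/μ = 21.04/82.25 = 0.2558

Final: 0.2558


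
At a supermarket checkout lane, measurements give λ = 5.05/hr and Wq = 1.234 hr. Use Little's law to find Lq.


Lq = λWq = 5.05·1.234 = 6.2317

Final: 6.2317


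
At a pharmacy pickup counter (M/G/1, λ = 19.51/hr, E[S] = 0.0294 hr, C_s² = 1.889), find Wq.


ρ = λ·E[S] = 19.51·0.0294 = 0.5736
E[S²] = E[S]²(1+C_s²) = 0.0294²·(1+1.889) = 0.002497
Wq = λ·E[S²]/(2(1−ρ)) = 19.51·0.002497/(2·0.4264) = 0.05713 hr

Final: 0.05713 hr


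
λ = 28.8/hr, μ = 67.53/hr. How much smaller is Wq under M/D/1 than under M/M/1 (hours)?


ρ = 28.8/67.53 = 0.4265
Wq(M/M/1) = ρ/(μ−λ) = 0.4265/38.73 = 0.01101 hr
Wq(M/D/1) = ρ/(2(μ−λ)) = 0.005506 hr
Savings = 0.01101 − 0.005506 = 0.005506 hr

Final: 0.005506 hr


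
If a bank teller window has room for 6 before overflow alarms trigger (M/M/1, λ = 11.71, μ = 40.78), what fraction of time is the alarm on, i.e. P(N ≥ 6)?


ρ = 11.71/40.78 = 0.2872
P(N ≥ n) = ρ^n = 0.2872^6 = 0.0005606

Final: 0.0005606


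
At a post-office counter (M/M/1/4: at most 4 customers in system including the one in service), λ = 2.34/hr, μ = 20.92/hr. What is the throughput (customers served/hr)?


ρ = 0.1119; P_K = (1−ρ)ρ^4/(1−ρ^5) = 0.0001390
λ_eff = λ(1 − P_K) = 2.34·(1 − 0.0001390) = 2.34·0.999861 = 2.3397 /hr

Final: 2.3397 /hr


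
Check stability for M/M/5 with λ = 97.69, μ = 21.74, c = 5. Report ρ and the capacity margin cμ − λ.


Total capacity cμ = 5·21.74 = 108.70/hr
ρ = λ/(cμ) = 97.69/108.70 = 0.8987
Stable ⇔ ρ < 1: YES
Spare capacity = cμ − λ = 108.70 − 97.69 = 11.01/hr

Final: ρ = 0.8987; stable; margin = 11.01/hr


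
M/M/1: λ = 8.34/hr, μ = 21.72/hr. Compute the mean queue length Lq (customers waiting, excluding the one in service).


ρ = 8.34/21.72 = 0.3840
Lq = ρ²/(1−ρ) = 0.1474/0.6160 = 0.2393

Final: 0.2393


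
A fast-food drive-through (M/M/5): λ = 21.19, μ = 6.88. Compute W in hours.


a = 3.0799; ρ = 0.6160; P₀ = 0.042633
Lq = P₀·a^c·ρ/(c!(1−ρ)²) = 0.41130
Wq = Lq/λ = 0.41130/21.19 = 0.01941 hr
W = Wq + 1/μ = 0.01941 + 0.14535 = 0.16476 hr

Final: 0.16476 hr


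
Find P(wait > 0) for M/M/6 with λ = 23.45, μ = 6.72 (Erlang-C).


a = λ/μ = 3.4896; ρ = a/6 = 0.5816
P₀ = 0.029287 (from M/M/c formula)
C(c,a) = [a^c/(c!(1−ρ))]·P₀ = [1805.68273/(720·0.4184)]·0.029287
= 5.99397·0.029287 = 0.175545

Final: 0.175545


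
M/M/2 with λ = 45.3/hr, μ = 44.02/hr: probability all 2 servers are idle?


a = λ/μ = 45.3/44.02 = 1.0291; ρ = a/c = 0.5145
Σ_{k=0}^{1} a^k/k! (terms k=0..1) = 1.00000 + 1.02908 = 2.02908
Tail: a^2/(2!(1−ρ)) = 1.05900/(2·0.4855) = 1.09072
P₀ = 1/(2.02908 + 1.09072) = 1/3.11979 = 0.320534

Final: 0.320534


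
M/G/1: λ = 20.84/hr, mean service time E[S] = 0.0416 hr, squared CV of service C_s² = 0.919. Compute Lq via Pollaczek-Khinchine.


ρ = λ·E[S] = 20.84·0.0416 = 0.8669
Lq = ρ²(1+C_s²)/(2(1−ρ)) = 0.7516·(1+0.919)/(2·0.1331)
= 0.7516·1.9190/0.2661 = 5.41992

Final: 5.41992


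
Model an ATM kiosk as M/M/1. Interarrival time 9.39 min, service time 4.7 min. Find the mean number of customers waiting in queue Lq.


λ = 60/9.39 = 6.3898 /hr
μ = 60/4.7 = 12.7660 /hr
ρ = λ/μ = 6.3898/12.7660 = 0.5005
Lq = ρ²/(1−ρ) = 0.2505/0.4995 = 0.5016

Final: 0.5016


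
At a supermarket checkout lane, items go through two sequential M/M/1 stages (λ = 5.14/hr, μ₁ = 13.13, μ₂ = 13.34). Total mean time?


Each node sees arrival rate λ = 5.14/hr (tandem ⇒ throughput preserved).
W₁ = 1/(μ₁−λ) = 1/(13.13−5.14) = 0.12516 hr
W₂ = 1/(μ₂−λ) = 1/(13.34−5.14) = 0.12195 hr
W_total = W₁ + W₂ = 0.12516 + 0.12195 = 0.24711 hr

Final: 0.24711 hr


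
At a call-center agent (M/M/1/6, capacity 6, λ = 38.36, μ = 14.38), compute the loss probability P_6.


ρ = λ/μ = 38.36/14.38 = 2.6676
P_K = (1−ρ)ρ^K/(1−ρ^(K+1)) = (-1.6676·360.344813)/(1 − 961.253617)
= -600.908805/-960.253617 = 0.625781

Final: 0.625781


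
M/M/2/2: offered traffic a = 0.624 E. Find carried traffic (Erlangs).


B(2,0.624) = 0.107049 (Erlang-B)
Carried load = a(1 − B) = 0.624·(1 − 0.107049) = 0.624·0.892951 = 0.5572 E

Final: 0.5572 Erlangs


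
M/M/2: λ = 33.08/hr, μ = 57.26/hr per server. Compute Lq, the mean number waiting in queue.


a = λ/μ = 0.5777; ρ = a/2 = 0.2889
P₀ = 0.551762
Lq = P₀·a^c·ρ / (c!·(1−ρ)²) = 0.551762·0.33376·0.2889/(2·0.50572)
= 0.05259

Final: 0.05259


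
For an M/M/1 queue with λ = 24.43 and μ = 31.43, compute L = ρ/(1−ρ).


ρ = λ/μ = 24.43/31.43 = 0.7773
L = ρ/(1−ρ) = 0.7773/(1 − 0.7773) = 0.7773/0.2227 = 3.4900

Final: 3.4900


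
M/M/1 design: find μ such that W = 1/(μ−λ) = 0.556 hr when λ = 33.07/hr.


W = 1/(μ−λ) ⇒ μ − λ = 1/W = 1/0.556 = 1.7986
μ = λ + 1/W = 33.07 + 1.7986 = 34.8686 per hr

Final: 34.8686 /hr


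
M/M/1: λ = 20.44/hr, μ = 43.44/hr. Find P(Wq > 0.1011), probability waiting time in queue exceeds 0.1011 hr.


ρ = 20.44/43.44 = 0.4705
P(Wq > t) = ρ·e^{−(μ−λ)t} = 0.4705·e^{−2.3253}
= 0.4705·0.097754 = 0.045997

Final: 0.045997


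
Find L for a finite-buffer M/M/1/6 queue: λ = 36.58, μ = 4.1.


ρ = 36.58/4.1 = 8.9220
L = ρ[1 − (K+1)ρ^K + Kρ^(K+1)] / [(1−ρ)(1−ρ^(K+1))]
Numerator: 8.9220·(1 − 7·504381.404346 + 6·4500066.285608) = 209395776.231298
Denominator: (-7.9220)·(-4500065.285608) = 35649297.677208
L = 209395776.231298/35649297.677208 = 5.8738

Final: 5.8738


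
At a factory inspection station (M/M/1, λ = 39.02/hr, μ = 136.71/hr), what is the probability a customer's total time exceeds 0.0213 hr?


W ~ Exponential(μ−λ) for M/M/1.
μ − λ = 136.71 − 39.02 = 97.6900
P(W > t) = e^{−(μ−λ)t} = e^{−2.0808} = 0.124831

Final: 0.124831


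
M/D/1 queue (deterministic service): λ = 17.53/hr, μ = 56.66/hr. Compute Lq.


ρ = 17.53/56.66 = 0.3094
M/D/1: Lq = ρ²/(2(1−ρ)) = 0.09572/(2·0.6906) = 0.06930

Final: 0.06930


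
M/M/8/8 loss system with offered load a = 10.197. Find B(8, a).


B(c,a) = (a^c/c!) / Σ_{k=0}^{c} a^k/k!
a^8/8! = 2899.070862
Σ terms (k=0..8): 1.00000 + 10.19700 + 51.98940 + 176.71199 + 450.48303 + 918.71509 + 1561.35630 + 2274.45002 + 2899.07086 = 8343.973696
B = 2899.070862/8343.973696 = 0.347445

Final: 0.347445


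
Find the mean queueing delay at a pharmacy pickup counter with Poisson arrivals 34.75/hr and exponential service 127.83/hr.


ρ = 34.75/127.83 = 0.2718
Wq = ρ/(μ−λ) = 0.2718/(127.83 − 34.75) = 0.2718/93.08 = 0.002921 hr

Final: 0.002921 hr


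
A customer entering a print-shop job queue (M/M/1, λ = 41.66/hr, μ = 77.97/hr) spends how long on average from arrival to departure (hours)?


W = 1/(μ−λ) = 1/(77.97 − 41.66) = 1/36.31 = 0.02754 hr

Final: 0.02754 hr


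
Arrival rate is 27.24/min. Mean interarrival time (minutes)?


Mean interarrival time = 1/λ = 1/27.24 minute = 0.03671 minute
In minutes: 0.03671 × 1 = 0.03671 min

Final: 0.03671 min


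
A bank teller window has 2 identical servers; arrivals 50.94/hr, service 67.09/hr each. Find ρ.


ρ = λ/(cμ) = 50.94/(2·67.09) = 50.94/134.18 = 0.3796

Final: 0.3796


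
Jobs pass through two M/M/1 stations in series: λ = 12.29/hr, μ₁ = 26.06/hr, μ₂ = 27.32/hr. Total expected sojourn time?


Each node sees arrival rate λ = 12.29/hr (tandem ⇒ throughput preserved).
W₁ = 1/(μ₁−λ) = 1/(26.06−12.29) = 0.07262 hr
W₂ = 1/(μ₂−λ) = 1/(27.32−12.29) = 0.06653 hr
W_total = W₁ + W₂ = 0.07262 + 0.06653 = 0.13916 hr

Final: 0.13916 hr


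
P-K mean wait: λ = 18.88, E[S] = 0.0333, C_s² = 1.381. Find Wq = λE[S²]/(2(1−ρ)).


ρ = λ·E[S] = 18.88·0.0333 = 0.6287
E[S²] = E[S]²(1+C_s²) = 0.0333²·(1+1.381) = 0.002640
Wq = λ·E[S²]/(2(1−ρ)) = 18.88·0.002640/(2·0.3713) = 0.06713 hr

Final: 0.06713 hr


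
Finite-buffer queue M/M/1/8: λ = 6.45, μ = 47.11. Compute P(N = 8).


ρ = λ/μ = 6.45/47.11 = 0.1369
P_K = (1−ρ)ρ^K/(1−ρ^(K+1)) = (0.8631·0.0000001235)/(1 − 0.00000001691)
= 0.0000001066/1.000000 = 0.0000001066

Final: 0.0000001066


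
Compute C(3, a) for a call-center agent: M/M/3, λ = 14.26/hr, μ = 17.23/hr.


a = λ/μ = 0.8276; ρ = a/3 = 0.2759
P₀ = 0.434672 (from M/M/c formula)
C(c,a) = [a^c/(c!(1−ρ))]·P₀ = [0.56690/(6·0.7241)]·0.434672
= 0.13048·0.434672 = 0.056715

Final: 0.056715


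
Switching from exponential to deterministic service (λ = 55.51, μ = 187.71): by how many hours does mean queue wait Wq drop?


ρ = 55.51/187.71 = 0.2957
Wq(M/M/1) = ρ/(μ−λ) = 0.2957/132.20 = 0.002237 hr
Wq(M/D/1) = ρ/(2(μ−λ)) = 0.001118 hr
Savings = 0.002237 − 0.001118 = 0.001118 hr

Final: 0.001118 hr


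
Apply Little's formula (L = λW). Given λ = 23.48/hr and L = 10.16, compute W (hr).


W = L/λ = 10.16/23.48 = 0.4327 hr

Final: 0.4327 hr


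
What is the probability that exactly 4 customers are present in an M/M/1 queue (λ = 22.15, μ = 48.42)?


ρ = 22.15/48.42 = 0.4575
P_n = (1−ρ)·ρ^n = (1 − 0.4575)·0.4575^4 = 0.5425·0.043792 = 0.023759

Final: 0.023759


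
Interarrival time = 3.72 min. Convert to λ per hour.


λ = 1/(interarrival time) in consistent units.
1 hour = 60 min, so λ = 60/3.72 = 16.1290 per hour

Final: 16.1290 /hr


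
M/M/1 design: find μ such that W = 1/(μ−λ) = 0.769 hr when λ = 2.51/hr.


W = 1/(μ−λ) ⇒ μ − λ = 1/W = 1/0.769 = 1.3004
μ = λ + 1/W = 2.51 + 1.3004 = 3.8104 per hr

Final: 3.8104 /hr


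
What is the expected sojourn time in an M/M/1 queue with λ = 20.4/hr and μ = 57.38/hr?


W = 1/(μ−λ) = 1/(57.38 − 20.4) = 1/36.98 = 0.02704 hr

Final: 0.02704 hr


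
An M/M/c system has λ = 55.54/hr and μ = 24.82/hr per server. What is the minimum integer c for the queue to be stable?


Stability requires cμ > λ ⇔ c > λ/μ.
λ/μ = 55.54/24.82 = 2.2377
Minimum integer c = ⌊2.2377⌋ + 1 = 3
Check: 3·24.82 = 74.46 > 55.54, while 2·24.82 = 49.64 ≤ 55.54

Final: 3 servers


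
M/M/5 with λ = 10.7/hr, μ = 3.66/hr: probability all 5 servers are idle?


a = λ/μ = 10.7/3.66 = 2.9235; ρ = a/c = 0.5847
Σ_{k=0}^{4} a^k/k! (terms k=0..4) = 1.00000 + 2.92350 + 4.27342 + 4.16444 + 3.04368 = 15.40504
Tail: a^5/(5!(1−ρ)) = 213.55683/(120·0.4153) = 4.28519
P₀ = 1/(15.40504 + 4.28519) = 1/19.69023 = 0.050787

Final: 0.050787


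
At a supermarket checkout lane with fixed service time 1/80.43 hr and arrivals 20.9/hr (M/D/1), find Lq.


ρ = 20.9/80.43 = 0.2599
M/D/1: Lq = ρ²/(2(1−ρ)) = 0.06752/(2·0.7401) = 0.04562

Final: 0.04562


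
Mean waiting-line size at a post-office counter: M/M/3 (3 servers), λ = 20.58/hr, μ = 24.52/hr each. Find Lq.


a = λ/μ = 0.8393; ρ = a/3 = 0.2798
P₀ = 0.429487
Lq = P₀·a^c·ρ / (c!·(1−ρ)²) = 0.429487·0.59125·0.2798/(6·0.51873)
= 0.02283

Final: 0.02283


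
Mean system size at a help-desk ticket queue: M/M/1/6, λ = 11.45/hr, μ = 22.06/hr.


ρ = 11.45/22.06 = 0.5190
L = ρ[1 − (K+1)ρ^K + Kρ^(K+1)] / [(1−ρ)(1−ρ^(K+1))]
Numerator: 0.5190·(1 − 7·0.019552 + 6·0.010148) = 0.479604
Denominator: (0.4810)·(0.989852) = 0.476080
L = 0.479604/0.476080 = 1.0074

Final: 1.0074


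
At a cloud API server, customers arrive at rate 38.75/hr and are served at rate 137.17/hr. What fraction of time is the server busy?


ρ = λ/μ = 38.75/137.17 = 0.2825

Final: 0.2825


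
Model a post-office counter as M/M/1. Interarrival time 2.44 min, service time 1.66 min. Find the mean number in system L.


λ = 60/2.44 = 24.5902 /hr
μ = 60/1.66 = 36.1446 /hr
ρ = λ/μ = 24.5902/36.1446 = 0.6803
L = ρ/(1−ρ) = 0.6803/0.3197 = 2.1282

Final: 2.1282


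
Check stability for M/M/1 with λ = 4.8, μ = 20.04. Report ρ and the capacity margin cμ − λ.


Total capacity cμ = 1·20.04 = 20.04/hr
ρ = λ/(cμ) = 4.8/20.04 = 0.2395
Stable ⇔ ρ < 1: YES
Spare capacity = cμ − λ = 20.04 − 4.8 = 15.24/hr

Final: ρ = 0.2395; stable; margin = 15.24/hr


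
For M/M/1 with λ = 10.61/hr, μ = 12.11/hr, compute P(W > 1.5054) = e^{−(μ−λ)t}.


W ~ Exponential(μ−λ) for M/M/1.
μ − λ = 12.11 − 10.61 = 1.5000
P(W > t) = e^{−(μ−λ)t} = e^{−2.2581} = 0.104549

Final: 0.104549


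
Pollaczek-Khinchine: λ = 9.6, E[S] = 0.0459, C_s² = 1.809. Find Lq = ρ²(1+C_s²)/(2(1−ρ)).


ρ = λ·E[S] = 9.6·0.0459 = 0.4406
Lq = ρ²(1+C_s²)/(2(1−ρ)) = 0.1942·(1+1.809)/(2·0.5594)
= 0.1942·2.8090/1.1187 = 0.48753

Final: 0.48753


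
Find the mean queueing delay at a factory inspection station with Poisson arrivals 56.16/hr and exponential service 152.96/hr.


ρ = 56.16/152.96 = 0.3672
Wq = ρ/(μ−λ) = 0.3672/(152.96 − 56.16) = 0.3672/96.80 = 0.003793 hr

Final: 0.003793 hr


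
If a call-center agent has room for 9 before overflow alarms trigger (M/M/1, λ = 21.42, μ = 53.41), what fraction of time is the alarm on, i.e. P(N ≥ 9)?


ρ = 21.42/53.41 = 0.4010
P(N ≥ n) = ρ^n = 0.4010^9 = 0.0002684

Final: 0.0002684


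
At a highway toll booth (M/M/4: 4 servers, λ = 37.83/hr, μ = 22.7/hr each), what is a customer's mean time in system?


a = 1.6665; ρ = 0.4166; P₀ = 0.185961
Lq = P₀·a^c·ρ/(c!(1−ρ)²) = 0.07317
Wq = Lq/λ = 0.07317/37.83 = 0.001934 hr
W = Wq + 1/μ = 0.001934 + 0.04405 = 0.04599 hr

Final: 0.04599 hr


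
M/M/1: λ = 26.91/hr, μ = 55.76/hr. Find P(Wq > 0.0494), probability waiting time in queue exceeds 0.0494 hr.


ρ = 26.91/55.76 = 0.4826
P(Wq > t) = ρ·e^{−(μ−λ)t} = 0.4826·e^{−1.4252}
= 0.4826·0.240463 = 0.116048

Final: 0.116048


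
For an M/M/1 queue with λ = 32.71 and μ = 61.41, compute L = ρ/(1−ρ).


ρ = λ/μ = 32.71/61.41 = 0.5326
L = ρ/(1−ρ) = 0.5326/(1 − 0.5326) = 0.5326/0.4674 = 1.1397

Final: 1.1397


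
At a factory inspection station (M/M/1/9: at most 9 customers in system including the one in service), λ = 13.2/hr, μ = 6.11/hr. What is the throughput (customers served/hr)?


ρ = 2.1604; P_K = (1−ρ)ρ^9/(1−ρ^10) = 0.537364
λ_eff = λ(1 − P_K) = 13.2·(1 − 0.537364) = 13.2·0.462636 = 6.1068 /hr

Final: 6.1068 /hr


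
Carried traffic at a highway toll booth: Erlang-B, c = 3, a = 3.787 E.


B(3,3.787) = 0.430843 (Erlang-B)
Carried load = a(1 − B) = 3.787·(1 − 0.430843) = 3.787·0.569157 = 2.1554 E

Final: 2.1554 Erlangs


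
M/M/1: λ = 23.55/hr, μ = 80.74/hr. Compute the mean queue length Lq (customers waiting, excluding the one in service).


ρ = 23.55/80.74 = 0.2917
Lq = ρ²/(1−ρ) = 0.08508/0.7083 = 0.1201

Final: 0.1201


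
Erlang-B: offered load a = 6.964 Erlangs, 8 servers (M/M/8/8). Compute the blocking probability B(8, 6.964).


B(c,a) = (a^c/c!) / Σ_{k=0}^{c} a^k/k!
a^8/8! = 137.198567
Σ terms (k=0..8): 1.00000 + 6.96400 + 24.24865 + 56.28919 + 97.99949 + 136.49369 + 158.42367 + 157.60892 + 137.19857 = 776.226182
B = 137.198567/776.226182 = 0.176751

Final: 0.176751


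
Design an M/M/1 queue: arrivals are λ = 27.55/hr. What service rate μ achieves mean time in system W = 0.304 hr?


W = 1/(μ−λ) ⇒ μ − λ = 1/W = 1/0.304 = 3.2895
μ = λ + 1/W = 27.55 + 3.2895 = 30.8395 per hr

Final: 30.8395 /hr


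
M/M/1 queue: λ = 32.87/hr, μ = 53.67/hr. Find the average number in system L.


ρ = λ/μ = 32.87/53.67 = 0.6124
L = ρ/(1−ρ) = 0.6124/(1 − 0.6124) = 0.6124/0.3876 = 1.5803

Final: 1.5803


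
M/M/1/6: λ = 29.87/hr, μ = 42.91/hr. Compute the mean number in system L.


ρ = 29.87/42.91 = 0.6961
L = ρ[1 − (K+1)ρ^K + Kρ^(K+1)] / [(1−ρ)(1−ρ^(K+1))]
Numerator: 0.6961·(1 − 7·0.113779 + 6·0.079202) = 0.472493
Denominator: (0.3039)·(0.920798) = 0.279823
L = 0.472493/0.279823 = 1.6885

Final: 1.6885


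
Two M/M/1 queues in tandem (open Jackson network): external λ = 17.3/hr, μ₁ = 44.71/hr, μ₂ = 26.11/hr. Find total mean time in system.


Each node sees arrival rate λ = 17.3/hr (tandem ⇒ throughput preserved).
W₁ = 1/(μ₁−λ) = 1/(44.71−17.3) = 0.03648 hr
W₂ = 1/(μ₂−λ) = 1/(26.11−17.3) = 0.11351 hr
W_total = W₁ + W₂ = 0.03648 + 0.11351 = 0.14999 hr

Final: 0.14999 hr


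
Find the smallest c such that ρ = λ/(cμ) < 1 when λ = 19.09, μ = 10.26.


Stability requires cμ > λ ⇔ c > λ/μ.
λ/μ = 19.09/10.26 = 1.8606
Minimum integer c = ⌊1.8606⌋ + 1 = 2
Check: 2·10.26 = 20.52 > 19.09, while 1·10.26 = 10.26 ≤ 19.09

Final: 2 servers


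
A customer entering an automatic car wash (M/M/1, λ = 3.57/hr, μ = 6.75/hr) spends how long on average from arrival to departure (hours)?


W = 1/(μ−λ) = 1/(6.75 − 3.57) = 1/3.18 = 0.3145 hr

Final: 0.3145 hr


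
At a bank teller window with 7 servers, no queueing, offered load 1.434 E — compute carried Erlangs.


B(7,1.434) = 0.0005898 (Erlang-B)
Carried load = a(1 − B) = 1.434·(1 − 0.0005898) = 1.434·0.999410 = 1.4332 E

Final: 1.4332 Erlangs


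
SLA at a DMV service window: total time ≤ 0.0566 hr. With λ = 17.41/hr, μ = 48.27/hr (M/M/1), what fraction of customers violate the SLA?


W ~ Exponential(μ−λ) for M/M/1.
μ − λ = 48.27 − 17.41 = 30.8600
P(W > t) = e^{−(μ−λ)t} = e^{−1.7467} = 0.174353

Final: 0.174353


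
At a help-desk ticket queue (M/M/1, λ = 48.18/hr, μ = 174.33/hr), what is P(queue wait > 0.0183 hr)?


ρ = 48.18/174.33 = 0.2764
P(Wq > t) = ρ·e^{−(μ−λ)t} = 0.2764·e^{−2.3085}
= 0.2764·0.099406 = 0.027473

Final: 0.027473


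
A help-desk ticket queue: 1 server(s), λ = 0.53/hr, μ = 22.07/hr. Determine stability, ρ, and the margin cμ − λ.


Total capacity cμ = 1·22.07 = 22.07/hr
ρ = λ/(cμ) = 0.53/22.07 = 0.02401
Stable ⇔ ρ < 1: YES
Spare capacity = cμ − λ = 22.07 − 0.53 = 21.54/hr

Final: ρ = 0.02401; stable; margin = 21.54/hr


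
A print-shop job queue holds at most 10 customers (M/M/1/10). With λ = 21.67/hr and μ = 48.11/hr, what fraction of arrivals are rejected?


ρ = λ/μ = 21.67/48.11 = 0.4504
P_K = (1−ρ)ρ^K/(1−ρ^(K+1)) = (0.5496·0.0003437)/(1 − 0.0001548)
= 0.0001889/0.999845 = 0.0001889

Final: 0.0001889


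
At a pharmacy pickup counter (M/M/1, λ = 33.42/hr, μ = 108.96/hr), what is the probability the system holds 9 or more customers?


ρ = 33.42/108.96 = 0.3067
P(N ≥ n) = ρ^n = 0.3067^9 = 0.00002402

Final: 0.00002402


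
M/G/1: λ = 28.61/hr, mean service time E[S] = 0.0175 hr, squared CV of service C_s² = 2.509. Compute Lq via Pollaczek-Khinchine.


ρ = λ·E[S] = 28.61·0.0175 = 0.5007
Lq = ρ²(1+C_s²)/(2(1−ρ)) = 0.2507·(1+2.509)/(2·0.4993)
= 0.2507·3.5090/0.9986 = 0.88081

Final: 0.88081


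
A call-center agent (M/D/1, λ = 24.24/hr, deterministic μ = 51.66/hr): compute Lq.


ρ = 24.24/51.66 = 0.4692
M/D/1: Lq = ρ²/(2(1−ρ)) = 0.2202/(2·0.5308) = 0.20740

Final: 0.20740


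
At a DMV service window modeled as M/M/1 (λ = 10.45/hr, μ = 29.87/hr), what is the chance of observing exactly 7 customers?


ρ = 10.45/29.87 = 0.3498
P_n = (1−ρ)·ρ^n = (1 − 0.3498)·0.3498^7 = 0.6502·0.0006415 = 0.0004170

Final: 0.0004170


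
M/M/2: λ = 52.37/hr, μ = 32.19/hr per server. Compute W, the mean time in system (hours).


a = 1.6269; ρ = 0.8135; P₀ = 0.102869
Lq = P₀·a^c·ρ/(c!(1−ρ)²) = 3.18220
Wq = Lq/λ = 3.18220/52.37 = 0.06076 hr
W = Wq + 1/μ = 0.06076 + 0.03107 = 0.09183 hr

Final: 0.09183 hr


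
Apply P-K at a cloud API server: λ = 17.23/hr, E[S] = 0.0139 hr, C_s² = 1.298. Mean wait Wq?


ρ = λ·E[S] = 17.23·0.0139 = 0.2395
E[S²] = E[S]²(1+C_s²) = 0.0139²·(1+1.298) = 0.0004440
Wq = λ·E[S²]/(2(1−ρ)) = 17.23·0.0004440/(2·0.7605) = 0.005030 hr

Final: 0.005030 hr


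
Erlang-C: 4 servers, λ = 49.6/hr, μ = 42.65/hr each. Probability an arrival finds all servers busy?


a = λ/μ = 1.1630; ρ = a/4 = 0.2907
P₀ = 0.311645 (from M/M/c formula)
C(c,a) = [a^c/(c!(1−ρ))]·P₀ = [1.82916/(24·0.7093)]·0.311645
= 0.10746·0.311645 = 0.033488

Final: 0.033488


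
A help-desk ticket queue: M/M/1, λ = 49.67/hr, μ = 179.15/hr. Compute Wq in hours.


ρ = 49.67/179.15 = 0.2773
Wq = ρ/(μ−λ) = 0.2773/(179.15 − 49.67) = 0.2773/129.48 = 0.002141 hr

Final: 0.002141 hr


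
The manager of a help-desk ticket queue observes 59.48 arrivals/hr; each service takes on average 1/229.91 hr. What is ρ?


ρ = λ/μ = 59.48/229.91 = 0.2587

Final: 0.2587


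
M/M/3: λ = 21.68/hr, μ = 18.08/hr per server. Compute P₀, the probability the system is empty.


a = λ/μ = 21.68/18.08 = 1.1991; ρ = a/c = 0.3997
Σ_{k=0}^{2} a^k/k! (terms k=0..2) = 1.00000 + 1.19912 + 0.71894 = 2.91805
Tail: a^3/(3!(1−ρ)) = 1.72418/(6·0.6003) = 0.47870
P₀ = 1/(2.91805 + 0.47870) = 1/3.39676 = 0.294398

Final: 0.294398


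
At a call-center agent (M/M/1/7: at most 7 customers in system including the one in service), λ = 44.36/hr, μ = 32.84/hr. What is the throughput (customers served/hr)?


ρ = 1.3508; P_K = (1−ρ)ρ^7/(1−ρ^8) = 0.285446
λ_eff = λ(1 − P_K) = 44.36·(1 − 0.285446) = 44.36·0.714554 = 31.6976 /hr

Final: 31.6976 /hr


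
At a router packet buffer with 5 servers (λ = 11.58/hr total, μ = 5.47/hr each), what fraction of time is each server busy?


ρ = λ/(cμ) = 11.58/(5·5.47) = 11.58/27.35 = 0.4234

Final: 0.4234


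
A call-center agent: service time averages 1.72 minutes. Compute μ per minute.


μ = 1/(service time) in consistent units.
1 minute = 1 min, so μ = 1/1.72 = 0.5814 per minute

Final: 0.5814 /min


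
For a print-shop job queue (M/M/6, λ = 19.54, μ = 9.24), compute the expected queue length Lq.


a = λ/μ = 2.1147; ρ = a/6 = 0.3525
P₀ = 0.120417
Lq = P₀·a^c·ρ / (c!·(1−ρ)²) = 0.120417·89.43665·0.3525/(720·0.41932)
= 0.01257

Final: 0.01257


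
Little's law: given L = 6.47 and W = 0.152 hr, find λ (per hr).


λ = L/W = 6.47/0.152 = 42.5658 /hr

Final: 42.5658 /hr


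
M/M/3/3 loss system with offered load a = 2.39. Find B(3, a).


B(c,a) = (a^c/c!) / Σ_{k=0}^{c} a^k/k!
a^3/3! = 2.275320
Σ terms (k=0..3): 1.00000 + 2.39000 + 2.85605 + 2.27532 = 8.521370
B = 2.275320/8.521370 = 0.267013

Final: 0.267013


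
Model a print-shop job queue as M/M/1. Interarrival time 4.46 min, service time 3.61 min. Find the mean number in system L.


λ = 60/4.46 = 13.4529 /hr
μ = 60/3.61 = 16.6205 /hr
ρ = λ/μ = 13.4529/16.6205 = 0.8094
L = ρ/(1−ρ) = 0.8094/0.1906 = 4.2471

Final: 4.2471


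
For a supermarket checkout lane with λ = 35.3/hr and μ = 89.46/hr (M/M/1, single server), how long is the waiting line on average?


ρ = 35.3/89.46 = 0.3946
Lq = ρ²/(1−ρ) = 0.1557/0.6054 = 0.2572

Final: 0.2572


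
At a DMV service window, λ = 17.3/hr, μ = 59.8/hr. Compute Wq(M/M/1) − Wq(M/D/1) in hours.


ρ = 17.3/59.8 = 0.2893
Wq(M/M/1) = ρ/(μ−λ) = 0.2893/42.50 = 0.006807 hr
Wq(M/D/1) = ρ/(2(μ−λ)) = 0.003404 hr
Savings = 0.006807 − 0.003404 = 0.003404 hr

Final: 0.003404 hr


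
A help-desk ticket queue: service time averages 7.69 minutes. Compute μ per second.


μ = 1/(service time) in consistent units.
1 second = 0.0166667 min, so μ = 0.0166667/7.69 = 0.002167 per second

Final: 0.002167 /sec


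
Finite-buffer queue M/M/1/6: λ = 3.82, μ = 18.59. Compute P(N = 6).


ρ = λ/μ = 3.82/18.59 = 0.2055
P_K = (1−ρ)ρ^K/(1−ρ^(K+1)) = (0.7945·0.00007528)/(1 − 0.00001547)
= 0.00005981/0.999985 = 0.00005982

Final: 0.00005982


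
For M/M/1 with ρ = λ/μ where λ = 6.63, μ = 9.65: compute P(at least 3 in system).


ρ = 6.63/9.65 = 0.6870
P(N ≥ n) = ρ^n = 0.6870^3 = 0.324309

Final: 0.324309


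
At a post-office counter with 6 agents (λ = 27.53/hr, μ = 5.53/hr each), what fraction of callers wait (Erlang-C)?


a = λ/μ = 4.9783; ρ = a/6 = 0.8297
P₀ = 0.004669 (from M/M/c formula)
C(c,a) = [a^c/(c!(1−ρ))]·P₀ = [15222.51745/(720·0.1703)]·0.004669
= 124.16006·0.004669 = 0.579734

Final: 0.579734


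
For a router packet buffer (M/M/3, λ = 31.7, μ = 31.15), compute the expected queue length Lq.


a = λ/μ = 1.0177; ρ = a/3 = 0.3392
P₀ = 0.356978
Lq = P₀·a^c·ρ / (c!·(1−ρ)²) = 0.356978·1.05391·0.3392/(6·0.43663)
= 0.04871

Final: 0.04871


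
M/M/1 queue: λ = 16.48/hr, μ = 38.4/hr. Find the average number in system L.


ρ = λ/μ = 16.48/38.4 = 0.4292
L = ρ/(1−ρ) = 0.4292/(1 − 0.4292) = 0.4292/0.5708 = 0.7518

Final: 0.7518


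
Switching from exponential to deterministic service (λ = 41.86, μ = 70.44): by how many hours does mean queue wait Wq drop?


ρ = 41.86/70.44 = 0.5943
Wq(M/M/1) = ρ/(μ−λ) = 0.5943/28.58 = 0.02079 hr
Wq(M/D/1) = ρ/(2(μ−λ)) = 0.01040 hr
Savings = 0.02079 − 0.01040 = 0.01040 hr

Final: 0.01040 hr


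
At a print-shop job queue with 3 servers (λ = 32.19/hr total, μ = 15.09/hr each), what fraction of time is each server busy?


ρ = λ/(cμ) = 32.19/(3·15.09) = 32.19/45.27 = 0.7111

Final: 0.7111


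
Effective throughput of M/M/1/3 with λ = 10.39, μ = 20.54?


ρ = 0.5058; P_K = (1−ρ)ρ^3/(1−ρ^4) = 0.068441
λ_eff = λ(1 − P_K) = 10.39·(1 − 0.068441) = 10.39·0.931559 = 9.6789 /hr

Final: 9.6789 /hr


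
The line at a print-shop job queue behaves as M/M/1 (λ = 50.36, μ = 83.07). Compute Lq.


ρ = 50.36/83.07 = 0.6062
Lq = ρ²/(1−ρ) = 0.3675/0.3938 = 0.9334

Final: 0.9334


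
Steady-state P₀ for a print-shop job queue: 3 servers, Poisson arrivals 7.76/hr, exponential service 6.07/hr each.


a = λ/μ = 7.76/6.07 = 1.2784; ρ = a/c = 0.4261
Σ_{k=0}^{2} a^k/k! (terms k=0..2) = 1.00000 + 1.27842 + 0.81718 = 3.09560
Tail: a^3/(3!(1−ρ)) = 2.08939/(6·0.5739) = 0.60682
P₀ = 1/(3.09560 + 0.60682) = 1/3.70242 = 0.270094

Final: 0.270094


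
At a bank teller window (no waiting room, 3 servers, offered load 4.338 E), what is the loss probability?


B(c,a) = (a^c/c!) / Σ_{k=0}^{c} a^k/k!
a^3/3! = 13.605590
Σ terms (k=0..3): 1.00000 + 4.33800 + 9.40912 + 13.60559 = 28.352712
B = 13.605590/28.352712 = 0.479869

Final: 0.479869
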